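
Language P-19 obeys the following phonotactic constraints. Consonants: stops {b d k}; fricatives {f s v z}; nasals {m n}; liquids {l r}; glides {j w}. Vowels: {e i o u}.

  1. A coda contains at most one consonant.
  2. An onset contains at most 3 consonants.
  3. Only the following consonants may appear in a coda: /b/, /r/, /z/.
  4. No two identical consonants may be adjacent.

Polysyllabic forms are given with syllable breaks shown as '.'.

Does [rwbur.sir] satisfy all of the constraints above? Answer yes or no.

[rwbur.sir] — σ1 onset /rwb/ (3C), coda /r/ ok; σ2 onset /s/, coda /r/ ok → phonotactically legal

yes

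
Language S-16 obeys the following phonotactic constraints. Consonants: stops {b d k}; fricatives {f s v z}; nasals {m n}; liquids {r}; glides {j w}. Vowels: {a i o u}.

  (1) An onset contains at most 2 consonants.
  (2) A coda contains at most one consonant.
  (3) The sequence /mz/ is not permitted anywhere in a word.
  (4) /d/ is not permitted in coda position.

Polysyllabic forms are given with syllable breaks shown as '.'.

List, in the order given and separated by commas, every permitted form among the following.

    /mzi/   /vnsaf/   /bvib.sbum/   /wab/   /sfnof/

/mzi/ — violates constraint 3: contains banned sequence /mz/ → not permitted
/vnsaf/ — violates constraint 1: syllable 1 onset /vns/ has 3 consonants (> 2) → not permitted
/bvib.sbum/ — σ1 onset /bv/ (2C), coda /b/ ok; σ2 onset /sb/ (2C), coda /m/ ok → permitted
/wab/ — σ1 onset /w/, coda /b/ ok → permitted
/sfnof/ — violates constraint 1: syllable 1 onset /sfn/ has 3 consonants (> 2) → not permitted

/bvib.sbum/, /wab/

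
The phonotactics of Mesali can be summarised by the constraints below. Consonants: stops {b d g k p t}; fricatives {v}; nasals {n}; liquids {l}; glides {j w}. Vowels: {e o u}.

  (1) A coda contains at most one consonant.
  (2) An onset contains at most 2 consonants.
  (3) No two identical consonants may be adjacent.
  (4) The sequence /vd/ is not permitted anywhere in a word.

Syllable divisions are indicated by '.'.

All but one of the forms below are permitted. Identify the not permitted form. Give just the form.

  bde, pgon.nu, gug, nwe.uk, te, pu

pgon.nu

bde — σ1 onset /bd/ (2C), coda /∅/ ok → permitted
pgon.nu — violates constraint 3: adjacent identical consonants /nn/ → not permitted
gug — σ1 onset /g/, coda /g/ ok → permitted
nwe.uk — σ1 onset /nw/ (2C), coda /∅/ ok; σ2 onset /∅/, coda /k/ ok → permitted
te — σ1 onset /t/, coda /∅/ ok → permitted
pu — σ1 onset /p/, coda /∅/ ok → permitted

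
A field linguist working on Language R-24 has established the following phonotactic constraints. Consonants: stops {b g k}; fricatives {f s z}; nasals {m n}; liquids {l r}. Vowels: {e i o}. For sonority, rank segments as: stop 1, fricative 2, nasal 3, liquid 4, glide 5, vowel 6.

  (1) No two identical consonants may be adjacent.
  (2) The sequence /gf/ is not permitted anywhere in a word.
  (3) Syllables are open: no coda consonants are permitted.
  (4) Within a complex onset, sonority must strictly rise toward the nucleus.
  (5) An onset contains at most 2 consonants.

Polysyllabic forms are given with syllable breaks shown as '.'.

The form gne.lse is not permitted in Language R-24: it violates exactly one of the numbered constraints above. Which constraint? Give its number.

gne.lse: syllable 2 onset /ls/: /l/ (liquid, 4) → /s/ (fricative, 2) does not rise.
This is a violation of constraint 4: "Within a complex onset, sonority must strictly rise toward the nucleus."
The remaining constraints (1, 2, 3, 5) are satisfied.

4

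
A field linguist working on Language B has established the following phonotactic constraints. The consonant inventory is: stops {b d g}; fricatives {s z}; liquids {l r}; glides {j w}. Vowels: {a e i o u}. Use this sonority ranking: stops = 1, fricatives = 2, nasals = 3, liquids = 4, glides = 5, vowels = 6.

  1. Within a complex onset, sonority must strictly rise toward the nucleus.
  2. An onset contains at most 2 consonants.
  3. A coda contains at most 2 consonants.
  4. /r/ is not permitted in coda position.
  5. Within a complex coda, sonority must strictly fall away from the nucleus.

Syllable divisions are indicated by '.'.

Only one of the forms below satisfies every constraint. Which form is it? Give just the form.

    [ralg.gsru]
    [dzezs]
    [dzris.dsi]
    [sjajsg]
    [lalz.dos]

[ralg.gsru] — violates constraint 2: syllable 2 onset /gsr/ has 3 consonants (> 2) → illicit
[dzezs] — violates constraint 5: syllable 1 coda /zs/: /z/ (fricative, 2) → /s/ (fricative, 2) does not fall → illicit
[dzris.dsi] — violates constraint 2: syllable 1 onset /dzr/ has 3 consonants (> 2) → illicit
[sjajsg] — violates constraint 3: syllable 1 coda /jsg/ has 3 consonants (> 2) → illicit
[lalz.dos] — σ1 onset /l/, coda /lz/ (4→2 falls) ok; σ2 onset /d/, coda /s/ ok → licit

[lalz.dos]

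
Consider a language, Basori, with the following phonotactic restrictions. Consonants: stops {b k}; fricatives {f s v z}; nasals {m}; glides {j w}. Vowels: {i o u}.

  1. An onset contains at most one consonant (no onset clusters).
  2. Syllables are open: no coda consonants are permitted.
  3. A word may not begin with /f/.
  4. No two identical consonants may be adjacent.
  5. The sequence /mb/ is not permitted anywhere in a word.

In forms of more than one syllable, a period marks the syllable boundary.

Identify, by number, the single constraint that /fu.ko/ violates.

3

/fu.ko/: word begins with /f/.
This is a violation of constraint 3: "A word may not begin with /f/."
The remaining constraints (1, 2, 4, 5) are satisfied.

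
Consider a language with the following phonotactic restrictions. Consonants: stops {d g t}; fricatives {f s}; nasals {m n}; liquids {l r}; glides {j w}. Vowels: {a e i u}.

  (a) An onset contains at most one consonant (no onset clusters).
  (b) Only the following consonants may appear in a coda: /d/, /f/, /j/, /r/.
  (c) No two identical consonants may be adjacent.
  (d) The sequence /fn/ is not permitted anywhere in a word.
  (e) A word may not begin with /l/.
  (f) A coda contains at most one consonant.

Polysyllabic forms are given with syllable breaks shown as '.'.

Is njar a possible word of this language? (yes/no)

no

njar — violates constraint (a): syllable 1 onset /nj/ has 2 consonants (> 1) → illicit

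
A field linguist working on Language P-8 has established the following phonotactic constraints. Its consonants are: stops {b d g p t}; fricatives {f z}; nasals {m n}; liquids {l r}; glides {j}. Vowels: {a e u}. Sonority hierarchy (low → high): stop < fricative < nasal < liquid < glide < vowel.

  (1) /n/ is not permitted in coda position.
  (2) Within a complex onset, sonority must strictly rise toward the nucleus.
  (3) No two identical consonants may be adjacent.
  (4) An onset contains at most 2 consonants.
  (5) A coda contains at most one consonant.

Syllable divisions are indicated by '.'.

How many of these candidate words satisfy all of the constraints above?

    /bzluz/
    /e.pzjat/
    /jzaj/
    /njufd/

/bzluz/ — violates constraint 4: syllable 1 onset /bzl/ has 3 consonants (> 2) → phonotactically illegal
/e.pzjat/ — violates constraint 4: syllable 2 onset /pzj/ has 3 consonants (> 2) → phonotactically illegal
/jzaj/ — violates constraint 2: syllable 1 onset /jz/: /j/ (glide, 5) → /z/ (fricative, 2) does not rise → phonotactically illegal
/njufd/ — violates constraint 5: syllable 1 coda /fd/ has 2 consonants (> 1) → phonotactically illegal
No form is phonotactically legal → 0.

0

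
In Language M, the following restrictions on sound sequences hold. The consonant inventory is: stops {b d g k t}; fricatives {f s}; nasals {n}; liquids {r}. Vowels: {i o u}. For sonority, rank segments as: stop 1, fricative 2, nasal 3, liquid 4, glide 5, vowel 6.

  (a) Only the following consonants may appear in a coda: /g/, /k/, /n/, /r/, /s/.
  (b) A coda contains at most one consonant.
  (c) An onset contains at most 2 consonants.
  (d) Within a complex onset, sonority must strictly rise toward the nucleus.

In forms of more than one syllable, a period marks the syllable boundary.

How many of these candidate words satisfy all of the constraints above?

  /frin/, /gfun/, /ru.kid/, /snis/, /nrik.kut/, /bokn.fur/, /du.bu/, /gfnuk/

4

/frin/ — σ1 onset /fr/ (2→4 rises), coda /n/ ok → well-formed
/gfun/ — σ1 onset /gf/ (1→2 rises), coda /n/ ok → well-formed
/ru.kid/ — violates constraint (a): syllable 2 coda contains /d/, which is not a licensed coda consonant → ill-formed
/snis/ — σ1 onset /sn/ (2→3 rises), coda /s/ ok → well-formed
/nrik.kut/ — violates constraint (a): syllable 2 coda contains /t/, which is not a licensed coda consonant → ill-formed
/bokn.fur/ — violates constraint (b): syllable 1 coda /kn/ has 2 consonants (> 1) → ill-formed
/du.bu/ — σ1 onset /d/, coda /∅/ ok; σ2 onset /b/, coda /∅/ ok → well-formed
/gfnuk/ — violates constraint (c): syllable 1 onset /gfn/ has 3 consonants (> 2) → ill-formed
Well-formed: /frin/, /gfun/, /snis/, /du.bu/ → 4.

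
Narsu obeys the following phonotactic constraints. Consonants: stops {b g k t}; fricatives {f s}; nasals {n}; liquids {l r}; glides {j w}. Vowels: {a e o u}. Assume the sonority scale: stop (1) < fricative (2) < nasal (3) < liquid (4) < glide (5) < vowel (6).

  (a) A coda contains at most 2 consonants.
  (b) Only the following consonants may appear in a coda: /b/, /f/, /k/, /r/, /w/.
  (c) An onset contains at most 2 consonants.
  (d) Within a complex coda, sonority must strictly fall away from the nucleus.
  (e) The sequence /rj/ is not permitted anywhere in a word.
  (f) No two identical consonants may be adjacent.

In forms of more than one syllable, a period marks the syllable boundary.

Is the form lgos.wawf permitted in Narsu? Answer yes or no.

no

lgos.wawf — violates constraint (b): syllable 1 coda contains /s/, which is not a licensed coda consonant → not permitted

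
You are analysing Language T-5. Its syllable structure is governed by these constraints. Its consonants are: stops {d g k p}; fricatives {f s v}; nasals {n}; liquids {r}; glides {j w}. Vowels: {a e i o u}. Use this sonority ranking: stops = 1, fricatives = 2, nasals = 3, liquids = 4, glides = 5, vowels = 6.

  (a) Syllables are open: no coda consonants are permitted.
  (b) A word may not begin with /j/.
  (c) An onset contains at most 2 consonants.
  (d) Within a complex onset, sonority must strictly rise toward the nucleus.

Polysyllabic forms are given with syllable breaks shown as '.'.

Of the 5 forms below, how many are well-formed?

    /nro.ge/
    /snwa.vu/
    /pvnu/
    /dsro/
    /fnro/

/nro.ge/ — σ1 onset /nr/ (3→4 rises), coda /∅/ ok; σ2 onset /g/, coda /∅/ ok → well-formed
/snwa.vu/ — violates constraint (c): syllable 1 onset /snw/ has 3 consonants (> 2) → ill-formed
/pvnu/ — violates constraint (c): syllable 1 onset /pvn/ has 3 consonants (> 2) → ill-formed
/dsro/ — violates constraint (c): syllable 1 onset /dsr/ has 3 consonants (> 2) → ill-formed
/fnro/ — violates constraint (c): syllable 1 onset /fnr/ has 3 consonants (> 2) → ill-formed
Well-formed: /nro.ge/ → 1.

1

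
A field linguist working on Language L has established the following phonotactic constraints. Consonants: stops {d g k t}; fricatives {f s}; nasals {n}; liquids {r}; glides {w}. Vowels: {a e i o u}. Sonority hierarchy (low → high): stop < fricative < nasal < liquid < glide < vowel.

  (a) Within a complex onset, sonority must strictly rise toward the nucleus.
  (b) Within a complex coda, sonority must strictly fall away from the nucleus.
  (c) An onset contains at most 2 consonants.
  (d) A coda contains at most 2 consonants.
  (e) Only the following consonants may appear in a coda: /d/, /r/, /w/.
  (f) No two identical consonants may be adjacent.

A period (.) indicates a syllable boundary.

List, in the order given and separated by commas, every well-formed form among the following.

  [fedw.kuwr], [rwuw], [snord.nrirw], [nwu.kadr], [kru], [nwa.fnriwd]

[fedw.kuwr] — violates constraint (b): syllable 1 coda /dw/: /d/ (stop, 1) → /w/ (glide, 5) does not fall → ill-formed
[rwuw] — σ1 onset /rw/ (4→5 rises), coda /w/ ok → well-formed
[snord.nrirw] — violates constraint (b): syllable 2 coda /rw/: /r/ (liquid, 4) → /w/ (glide, 5) does not fall → ill-formed
[nwu.kadr] — violates constraint (b): syllable 2 coda /dr/: /d/ (stop, 1) → /r/ (liquid, 4) does not fall → ill-formed
[kru] — σ1 onset /kr/ (1→4 rises), coda /∅/ ok → well-formed
[nwa.fnriwd] — violates constraint (c): syllable 2 onset /fnr/ has 3 consonants (> 2) → ill-formed

[rwuw], [kru]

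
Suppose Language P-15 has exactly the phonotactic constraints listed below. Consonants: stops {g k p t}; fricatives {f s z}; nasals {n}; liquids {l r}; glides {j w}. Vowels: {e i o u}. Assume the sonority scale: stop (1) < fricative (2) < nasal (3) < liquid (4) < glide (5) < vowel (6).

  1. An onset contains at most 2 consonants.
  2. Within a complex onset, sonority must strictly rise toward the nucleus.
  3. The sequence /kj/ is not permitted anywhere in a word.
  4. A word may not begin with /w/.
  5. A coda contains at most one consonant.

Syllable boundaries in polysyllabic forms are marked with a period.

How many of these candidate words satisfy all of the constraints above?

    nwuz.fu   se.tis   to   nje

nwuz.fu — σ1 onset /nw/ (3→5 rises), coda /z/ ok; σ2 onset /f/, coda /∅/ ok → phonotactically legal
se.tis — σ1 onset /s/, coda /∅/ ok; σ2 onset /t/, coda /s/ ok → phonotactically legal
to — σ1 onset /t/, coda /∅/ ok → phonotactically legal
nje — σ1 onset /nj/ (3→5 rises), coda /∅/ ok → phonotactically legal
Phonotactically legal: nwuz.fu, se.tis, to, nje → 4.

4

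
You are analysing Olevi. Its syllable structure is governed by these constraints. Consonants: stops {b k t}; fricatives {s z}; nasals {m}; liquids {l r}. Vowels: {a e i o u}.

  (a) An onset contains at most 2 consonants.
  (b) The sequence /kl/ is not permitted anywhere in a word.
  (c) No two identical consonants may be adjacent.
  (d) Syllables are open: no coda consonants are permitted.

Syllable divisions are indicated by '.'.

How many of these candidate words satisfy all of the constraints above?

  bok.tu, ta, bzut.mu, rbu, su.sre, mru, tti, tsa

bok.tu — violates constraint (d): syllable 1 coda /k/ has 1 consonant (> 0) → illicit
ta — σ1 onset /t/, coda /∅/ ok → licit
bzut.mu — violates constraint (d): syllable 1 coda /t/ has 1 consonant (> 0) → illicit
rbu — σ1 onset /rb/ (2C), coda /∅/ ok → licit
su.sre — σ1 onset /s/, coda /∅/ ok; σ2 onset /sr/ (2C), coda /∅/ ok → licit
mru — σ1 onset /mr/ (2C), coda /∅/ ok → licit
tti — violates constraint (c): adjacent identical consonants /tt/ → illicit
tsa — σ1 onset /ts/ (2C), coda /∅/ ok → licit
Licit: ta, rbu, su.sre, mru, tsa → 5.

5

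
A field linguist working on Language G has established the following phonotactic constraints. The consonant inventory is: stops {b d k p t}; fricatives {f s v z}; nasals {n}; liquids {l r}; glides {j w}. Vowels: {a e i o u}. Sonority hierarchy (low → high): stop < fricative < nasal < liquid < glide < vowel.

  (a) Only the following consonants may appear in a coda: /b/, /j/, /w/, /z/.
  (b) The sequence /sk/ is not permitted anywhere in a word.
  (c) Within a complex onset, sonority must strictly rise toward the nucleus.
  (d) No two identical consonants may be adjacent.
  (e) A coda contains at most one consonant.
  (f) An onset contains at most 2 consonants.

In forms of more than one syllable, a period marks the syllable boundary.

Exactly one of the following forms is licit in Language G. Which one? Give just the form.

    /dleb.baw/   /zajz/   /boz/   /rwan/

/dleb.baw/ — violates constraint (d): adjacent identical consonants /bb/ → illicit
/zajz/ — violates constraint (e): syllable 1 coda /jz/ has 2 consonants (> 1) → illicit
/boz/ — σ1 onset /b/, coda /z/ ok → licit
/rwan/ — violates constraint (a): syllable 1 coda contains /n/, which is not a licensed coda consonant → illicit

/boz/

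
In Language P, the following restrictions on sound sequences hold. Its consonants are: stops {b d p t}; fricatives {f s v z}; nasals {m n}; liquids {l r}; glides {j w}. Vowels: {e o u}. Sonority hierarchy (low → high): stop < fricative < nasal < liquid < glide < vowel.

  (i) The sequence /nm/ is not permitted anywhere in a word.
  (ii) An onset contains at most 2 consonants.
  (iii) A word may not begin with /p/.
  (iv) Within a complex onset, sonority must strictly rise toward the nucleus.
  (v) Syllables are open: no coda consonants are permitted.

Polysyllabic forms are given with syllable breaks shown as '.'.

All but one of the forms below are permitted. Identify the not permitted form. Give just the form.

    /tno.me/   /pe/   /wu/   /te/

/pe/

/tno.me/ — σ1 onset /tn/ (1→3 rises), coda /∅/ ok; σ2 onset /m/, coda /∅/ ok → permitted
/pe/ — violates constraint (iii): word begins with /p/ → not permitted
/wu/ — σ1 onset /w/, coda /∅/ ok → permitted
/te/ — σ1 onset /t/, coda /∅/ ok → permitted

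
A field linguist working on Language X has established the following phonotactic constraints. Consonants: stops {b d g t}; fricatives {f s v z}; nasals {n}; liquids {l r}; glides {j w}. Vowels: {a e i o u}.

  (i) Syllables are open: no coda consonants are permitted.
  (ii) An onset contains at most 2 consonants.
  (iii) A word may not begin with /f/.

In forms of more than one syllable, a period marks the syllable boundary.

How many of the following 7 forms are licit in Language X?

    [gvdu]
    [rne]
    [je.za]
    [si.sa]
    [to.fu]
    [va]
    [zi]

6

[gvdu] — violates constraint (ii): syllable 1 onset /gvd/ has 3 consonants (> 2) → illicit
[rne] — σ1 onset /rn/ (2C), coda /∅/ ok → licit
[je.za] — σ1 onset /j/, coda /∅/ ok; σ2 onset /z/, coda /∅/ ok → licit
[si.sa] — σ1 onset /s/, coda /∅/ ok; σ2 onset /s/, coda /∅/ ok → licit
[to.fu] — σ1 onset /t/, coda /∅/ ok; σ2 onset /f/, coda /∅/ ok → licit
[va] — σ1 onset /v/, coda /∅/ ok → licit
[zi] — σ1 onset /z/, coda /∅/ ok → licit
Licit: [rne], [je.za], [si.sa], [to.fu], [va], [zi] → 6.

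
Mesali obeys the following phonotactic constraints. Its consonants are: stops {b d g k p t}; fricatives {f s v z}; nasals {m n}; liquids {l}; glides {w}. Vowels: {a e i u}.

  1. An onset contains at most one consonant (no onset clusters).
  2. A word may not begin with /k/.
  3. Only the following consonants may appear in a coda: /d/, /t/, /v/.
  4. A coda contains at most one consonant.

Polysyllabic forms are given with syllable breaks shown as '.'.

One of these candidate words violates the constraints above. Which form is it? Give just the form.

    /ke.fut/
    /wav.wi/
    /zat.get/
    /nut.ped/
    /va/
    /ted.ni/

/ke.fut/ — violates constraint 2: word begins with /k/ → not permitted
/wav.wi/ — σ1 onset /w/, coda /v/ ok; σ2 onset /w/, coda /∅/ ok → permitted
/zat.get/ — σ1 onset /z/, coda /t/ ok; σ2 onset /g/, coda /t/ ok → permitted
/nut.ped/ — σ1 onset /n/, coda /t/ ok; σ2 onset /p/, coda /d/ ok → permitted
/va/ — σ1 onset /v/, coda /∅/ ok → permitted
/ted.ni/ — σ1 onset /t/, coda /d/ ok; σ2 onset /n/, coda /∅/ ok → permitted

/ke.fut/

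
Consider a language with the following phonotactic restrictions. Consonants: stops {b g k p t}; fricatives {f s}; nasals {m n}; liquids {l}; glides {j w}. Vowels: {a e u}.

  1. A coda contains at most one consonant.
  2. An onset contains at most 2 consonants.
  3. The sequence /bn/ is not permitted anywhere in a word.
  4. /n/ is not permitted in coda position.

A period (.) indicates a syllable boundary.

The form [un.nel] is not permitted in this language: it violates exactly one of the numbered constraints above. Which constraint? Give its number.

[un.nel]: syllable 1 coda contains /n/.
This is a violation of constraint 4: "/n/ is not permitted in coda position."
The remaining constraints (1, 2, 3) are satisfied.

4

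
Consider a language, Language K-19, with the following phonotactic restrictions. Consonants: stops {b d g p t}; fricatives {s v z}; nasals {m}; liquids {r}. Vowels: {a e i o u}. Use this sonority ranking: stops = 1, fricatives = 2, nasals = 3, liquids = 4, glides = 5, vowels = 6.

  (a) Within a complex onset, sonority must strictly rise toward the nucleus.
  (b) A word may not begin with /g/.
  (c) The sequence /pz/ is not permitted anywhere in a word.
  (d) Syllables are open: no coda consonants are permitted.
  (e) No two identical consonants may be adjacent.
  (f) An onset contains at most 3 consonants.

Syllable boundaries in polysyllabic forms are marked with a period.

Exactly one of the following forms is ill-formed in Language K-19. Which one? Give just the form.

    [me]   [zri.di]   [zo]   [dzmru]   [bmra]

[dzmru]

[me] — σ1 onset /m/, coda /∅/ ok → well-formed
[zri.di] — σ1 onset /zr/ (2→4 rises), coda /∅/ ok; σ2 onset /d/, coda /∅/ ok → well-formed
[zo] — σ1 onset /z/, coda /∅/ ok → well-formed
[dzmru] — violates constraint (f): syllable 1 onset /dzmr/ has 4 consonants (> 3) → ill-formed
[bmra] — σ1 onset /bmr/ (1→3→4 rises), coda /∅/ ok → well-formed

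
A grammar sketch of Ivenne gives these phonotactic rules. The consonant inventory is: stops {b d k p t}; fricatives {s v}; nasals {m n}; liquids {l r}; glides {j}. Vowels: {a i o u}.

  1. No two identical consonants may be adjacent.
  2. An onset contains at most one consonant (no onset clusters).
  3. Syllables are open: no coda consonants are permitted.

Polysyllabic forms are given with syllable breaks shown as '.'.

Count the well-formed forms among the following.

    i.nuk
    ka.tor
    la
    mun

i.nuk — violates constraint 3: syllable 2 coda /k/ has 1 consonant (> 0) → ill-formed
ka.tor — violates constraint 3: syllable 2 coda /r/ has 1 consonant (> 0) → ill-formed
la — σ1 onset /l/, coda /∅/ ok → well-formed
mun — violates constraint 3: syllable 1 coda /n/ has 1 consonant (> 0) → ill-formed
Well-formed: la → 1.

1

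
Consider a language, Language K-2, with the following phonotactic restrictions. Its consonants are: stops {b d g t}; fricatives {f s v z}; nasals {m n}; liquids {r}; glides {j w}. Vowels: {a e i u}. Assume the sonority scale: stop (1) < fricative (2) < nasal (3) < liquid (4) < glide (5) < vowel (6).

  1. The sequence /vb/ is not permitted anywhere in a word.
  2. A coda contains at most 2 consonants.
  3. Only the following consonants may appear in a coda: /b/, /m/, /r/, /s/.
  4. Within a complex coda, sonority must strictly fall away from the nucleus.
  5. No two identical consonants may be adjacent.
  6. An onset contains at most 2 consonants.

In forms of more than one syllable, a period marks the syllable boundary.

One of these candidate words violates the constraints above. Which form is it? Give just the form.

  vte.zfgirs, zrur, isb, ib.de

vte.zfgirs — violates constraint 6: syllable 2 onset /zfg/ has 3 consonants (> 2) → phonotactically illegal
zrur — σ1 onset /zr/ (2C), coda /r/ ok → phonotactically legal
isb — σ1 onset /∅/, coda /sb/ (2→1 falls) ok → phonotactically legal
ib.de — σ1 onset /∅/, coda /b/ ok; σ2 onset /d/, coda /∅/ ok → phonotactically legal

vte.zfgirs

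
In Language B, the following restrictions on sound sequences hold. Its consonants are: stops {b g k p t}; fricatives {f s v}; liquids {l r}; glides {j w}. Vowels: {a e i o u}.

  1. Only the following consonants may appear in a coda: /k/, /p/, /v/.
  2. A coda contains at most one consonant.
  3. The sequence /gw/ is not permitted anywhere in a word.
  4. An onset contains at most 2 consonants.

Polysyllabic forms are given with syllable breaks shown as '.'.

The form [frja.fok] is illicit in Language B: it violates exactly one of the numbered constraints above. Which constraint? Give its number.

4

[frja.fok]: syllable 1 onset /frj/ has 3 consonants (> 2).
This is a violation of constraint 4: "An onset contains at most 2 consonants."
The remaining constraints (1, 2, 3) are satisfied.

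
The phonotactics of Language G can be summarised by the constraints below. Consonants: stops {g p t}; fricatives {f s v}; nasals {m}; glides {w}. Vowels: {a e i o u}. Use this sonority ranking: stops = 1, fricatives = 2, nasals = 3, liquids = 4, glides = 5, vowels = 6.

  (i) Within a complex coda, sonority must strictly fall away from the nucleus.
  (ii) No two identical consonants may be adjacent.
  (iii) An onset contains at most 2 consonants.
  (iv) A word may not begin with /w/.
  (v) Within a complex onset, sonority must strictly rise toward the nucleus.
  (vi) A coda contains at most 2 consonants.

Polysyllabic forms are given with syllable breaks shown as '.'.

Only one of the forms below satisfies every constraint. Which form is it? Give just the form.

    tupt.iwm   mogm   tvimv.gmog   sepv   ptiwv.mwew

tvimv.gmog

tupt.iwm — violates constraint (i): syllable 1 coda /pt/: /p/ (stop, 1) → /t/ (stop, 1) does not fall → phonotactically illegal
mogm — violates constraint (i): syllable 1 coda /gm/: /g/ (stop, 1) → /m/ (nasal, 3) does not fall → phonotactically illegal
tvimv.gmog — σ1 onset /tv/ (1→2 rises), coda /mv/ (3→2 falls) ok; σ2 onset /gm/ (1→3 rises), coda /g/ ok → phonotactically legal
sepv — violates constraint (i): syllable 1 coda /pv/: /p/ (stop, 1) → /v/ (fricative, 2) does not fall → phonotactically illegal
ptiwv.mwew — violates constraint (v): syllable 1 onset /pt/: /p/ (stop, 1) → /t/ (stop, 1) does not rise → phonotactically illegal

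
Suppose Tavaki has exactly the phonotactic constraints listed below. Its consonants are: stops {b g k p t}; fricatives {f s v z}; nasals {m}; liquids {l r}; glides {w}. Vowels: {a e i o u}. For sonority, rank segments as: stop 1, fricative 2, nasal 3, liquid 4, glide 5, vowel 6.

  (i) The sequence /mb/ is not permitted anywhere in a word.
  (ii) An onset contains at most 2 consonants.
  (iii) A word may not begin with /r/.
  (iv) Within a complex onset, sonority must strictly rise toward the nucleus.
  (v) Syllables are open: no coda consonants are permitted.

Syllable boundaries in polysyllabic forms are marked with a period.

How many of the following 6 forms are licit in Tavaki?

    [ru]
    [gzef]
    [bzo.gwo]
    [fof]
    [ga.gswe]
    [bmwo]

[ru] — violates constraint (iii): word begins with /r/ → illicit
[gzef] — violates constraint (v): syllable 1 coda /f/ has 1 consonant (> 0) → illicit
[bzo.gwo] — σ1 onset /bz/ (1→2 rises), coda /∅/ ok; σ2 onset /gw/ (1→5 rises), coda /∅/ ok → licit
[fof] — violates constraint (v): syllable 1 coda /f/ has 1 consonant (> 0) → illicit
[ga.gswe] — violates constraint (ii): syllable 2 onset /gsw/ has 3 consonants (> 2) → illicit
[bmwo] — violates constraint (ii): syllable 1 onset /bmw/ has 3 consonants (> 2) → illicit
Licit: [bzo.gwo] → 1.

1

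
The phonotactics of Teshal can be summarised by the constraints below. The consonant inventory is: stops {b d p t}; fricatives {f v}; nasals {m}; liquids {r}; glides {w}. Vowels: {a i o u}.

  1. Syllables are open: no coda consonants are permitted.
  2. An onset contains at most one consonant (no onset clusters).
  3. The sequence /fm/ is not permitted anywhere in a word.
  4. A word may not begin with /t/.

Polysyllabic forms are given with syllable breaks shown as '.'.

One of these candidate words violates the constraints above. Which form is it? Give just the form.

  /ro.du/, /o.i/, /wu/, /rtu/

/rtu/

/ro.du/ — σ1 onset /r/, coda /∅/ ok; σ2 onset /d/, coda /∅/ ok → licit
/o.i/ — σ1 onset /∅/, coda /∅/ ok; σ2 onset /∅/, coda /∅/ ok → licit
/wu/ — σ1 onset /w/, coda /∅/ ok → licit
/rtu/ — violates constraint 2: syllable 1 onset /rt/ has 2 consonants (> 1) → illicit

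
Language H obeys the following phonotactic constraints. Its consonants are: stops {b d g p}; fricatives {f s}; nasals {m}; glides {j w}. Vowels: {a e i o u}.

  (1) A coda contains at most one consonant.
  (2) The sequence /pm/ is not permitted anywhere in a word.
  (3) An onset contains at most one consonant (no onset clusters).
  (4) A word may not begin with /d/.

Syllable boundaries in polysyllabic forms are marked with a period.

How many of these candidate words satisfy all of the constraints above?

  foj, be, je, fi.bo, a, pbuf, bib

6

foj — σ1 onset /f/, coda /j/ ok → phonotactically legal
be — σ1 onset /b/, coda /∅/ ok → phonotactically legal
je — σ1 onset /j/, coda /∅/ ok → phonotactically legal
fi.bo — σ1 onset /f/, coda /∅/ ok; σ2 onset /b/, coda /∅/ ok → phonotactically legal
a — σ1 onset /∅/, coda /∅/ ok → phonotactically legal
pbuf — violates constraint 3: syllable 1 onset /pb/ has 2 consonants (> 1) → phonotactically illegal
bib — σ1 onset /b/, coda /b/ ok → phonotactically legal
Phonotactically legal: foj, be, je, fi.bo, a, bib → 6.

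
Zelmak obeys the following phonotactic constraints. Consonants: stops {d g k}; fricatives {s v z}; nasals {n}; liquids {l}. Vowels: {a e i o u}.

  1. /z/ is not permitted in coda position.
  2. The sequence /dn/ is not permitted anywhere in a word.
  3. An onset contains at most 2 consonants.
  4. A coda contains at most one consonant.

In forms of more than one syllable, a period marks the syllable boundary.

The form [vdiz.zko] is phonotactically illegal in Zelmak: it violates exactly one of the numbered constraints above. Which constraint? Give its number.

[vdiz.zko]: syllable 1 coda contains /z/.
This is a violation of constraint 1: "/z/ is not permitted in coda position."
The remaining constraints (2, 3, 4) are satisfied.

1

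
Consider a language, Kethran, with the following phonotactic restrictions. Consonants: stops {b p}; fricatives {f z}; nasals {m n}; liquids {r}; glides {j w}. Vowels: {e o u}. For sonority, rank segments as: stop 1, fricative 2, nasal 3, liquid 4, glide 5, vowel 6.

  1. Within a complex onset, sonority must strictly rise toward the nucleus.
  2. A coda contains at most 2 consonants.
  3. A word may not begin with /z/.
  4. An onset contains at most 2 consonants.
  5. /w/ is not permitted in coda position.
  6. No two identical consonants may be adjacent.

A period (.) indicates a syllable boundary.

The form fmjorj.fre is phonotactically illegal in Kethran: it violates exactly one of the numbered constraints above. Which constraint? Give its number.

fmjorj.fre: syllable 1 onset /fmj/ has 3 consonants (> 2).
This is a violation of constraint 4: "An onset contains at most 2 consonants."
The remaining constraints (1, 2, 3, 5, 6) are satisfied.

4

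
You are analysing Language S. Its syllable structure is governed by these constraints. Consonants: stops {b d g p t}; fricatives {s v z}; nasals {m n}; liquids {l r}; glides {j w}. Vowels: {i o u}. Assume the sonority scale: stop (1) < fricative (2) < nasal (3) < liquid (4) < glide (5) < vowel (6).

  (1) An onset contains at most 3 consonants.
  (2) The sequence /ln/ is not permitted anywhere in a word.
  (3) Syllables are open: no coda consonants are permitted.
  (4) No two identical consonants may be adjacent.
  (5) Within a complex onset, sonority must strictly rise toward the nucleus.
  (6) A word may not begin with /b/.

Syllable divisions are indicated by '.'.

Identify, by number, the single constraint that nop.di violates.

3

nop.di: syllable 1 coda /p/ has 1 consonant (> 0).
This is a violation of constraint 3: "Syllables are open: no coda consonants are permitted."
The remaining constraints (1, 2, 4, 5, 6) are satisfied.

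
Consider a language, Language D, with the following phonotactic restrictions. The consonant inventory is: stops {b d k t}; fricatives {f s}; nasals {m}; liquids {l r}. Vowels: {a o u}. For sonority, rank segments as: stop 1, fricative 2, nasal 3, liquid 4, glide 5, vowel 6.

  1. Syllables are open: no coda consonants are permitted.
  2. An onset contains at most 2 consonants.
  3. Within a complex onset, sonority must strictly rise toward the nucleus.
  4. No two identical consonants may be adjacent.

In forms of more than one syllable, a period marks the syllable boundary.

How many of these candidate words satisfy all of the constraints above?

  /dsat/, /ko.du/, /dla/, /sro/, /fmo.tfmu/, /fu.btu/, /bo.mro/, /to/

/dsat/ — violates constraint 1: syllable 1 coda /t/ has 1 consonant (> 0) → illicit
/ko.du/ — σ1 onset /k/, coda /∅/ ok; σ2 onset /d/, coda /∅/ ok → licit
/dla/ — σ1 onset /dl/ (1→4 rises), coda /∅/ ok → licit
/sro/ — σ1 onset /sr/ (2→4 rises), coda /∅/ ok → licit
/fmo.tfmu/ — violates constraint 2: syllable 2 onset /tfm/ has 3 consonants (> 2) → illicit
/fu.btu/ — violates constraint 3: syllable 2 onset /bt/: /b/ (stop, 1) → /t/ (stop, 1) does not rise → illicit
/bo.mro/ — σ1 onset /b/, coda /∅/ ok; σ2 onset /mr/ (3→4 rises), coda /∅/ ok → licit
/to/ — σ1 onset /t/, coda /∅/ ok → licit
Licit: /ko.du/, /dla/, /sro/, /bo.mro/, /to/ → 5.

5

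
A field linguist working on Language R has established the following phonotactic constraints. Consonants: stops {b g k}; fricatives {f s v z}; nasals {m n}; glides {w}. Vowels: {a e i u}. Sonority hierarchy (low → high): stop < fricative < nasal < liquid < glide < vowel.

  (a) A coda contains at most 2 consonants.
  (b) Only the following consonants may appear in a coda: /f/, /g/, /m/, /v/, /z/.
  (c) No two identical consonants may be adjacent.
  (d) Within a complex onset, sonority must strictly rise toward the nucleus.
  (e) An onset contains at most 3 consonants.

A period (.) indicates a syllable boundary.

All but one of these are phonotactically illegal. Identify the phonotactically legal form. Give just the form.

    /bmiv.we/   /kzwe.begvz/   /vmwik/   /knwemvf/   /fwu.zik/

/bmiv.we/

/bmiv.we/ — σ1 onset /bm/ (1→3 rises), coda /v/ ok; σ2 onset /w/, coda /∅/ ok → phonotactically legal
/kzwe.begvz/ — violates constraint (a): syllable 2 coda /gvz/ has 3 consonants (> 2) → phonotactically illegal
/vmwik/ — violates constraint (b): syllable 1 coda contains /k/, which is not a licensed coda consonant → phonotactically illegal
/knwemvf/ — violates constraint (a): syllable 1 coda /mvf/ has 3 consonants (> 2) → phonotactically illegal
/fwu.zik/ — violates constraint (b): syllable 2 coda contains /k/, which is not a licensed coda consonant → phonotactically illegal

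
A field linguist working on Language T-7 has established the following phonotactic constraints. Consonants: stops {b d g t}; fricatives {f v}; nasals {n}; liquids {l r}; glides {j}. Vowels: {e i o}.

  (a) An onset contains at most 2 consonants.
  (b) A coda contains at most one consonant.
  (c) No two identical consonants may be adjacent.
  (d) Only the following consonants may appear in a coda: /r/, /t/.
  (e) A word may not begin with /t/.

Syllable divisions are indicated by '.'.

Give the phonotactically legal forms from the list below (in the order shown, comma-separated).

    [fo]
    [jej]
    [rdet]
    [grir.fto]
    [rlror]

[fo] — σ1 onset /f/, coda /∅/ ok → phonotactically legal
[jej] — violates constraint (d): syllable 1 coda contains /j/, which is not a licensed coda consonant → phonotactically illegal
[rdet] — σ1 onset /rd/ (2C), coda /t/ ok → phonotactically legal
[grir.fto] — σ1 onset /gr/ (2C), coda /r/ ok; σ2 onset /ft/ (2C), coda /∅/ ok → phonotactically legal
[rlror] — violates constraint (a): syllable 1 onset /rlr/ has 3 consonants (> 2) → phonotactically illegal

[fo], [rdet], [grir.fto]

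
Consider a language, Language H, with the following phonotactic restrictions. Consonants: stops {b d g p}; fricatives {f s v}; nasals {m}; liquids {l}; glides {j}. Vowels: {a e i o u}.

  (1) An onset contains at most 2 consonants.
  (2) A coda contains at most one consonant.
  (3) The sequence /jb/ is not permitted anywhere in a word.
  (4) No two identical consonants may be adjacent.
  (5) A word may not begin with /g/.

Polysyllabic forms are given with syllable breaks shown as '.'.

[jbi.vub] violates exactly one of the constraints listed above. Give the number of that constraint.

[jbi.vub]: contains banned sequence /jb/.
This is a violation of constraint 3: "The sequence /jb/ is not permitted anywhere in a word."
The remaining constraints (1, 2, 4, 5) are satisfied.

3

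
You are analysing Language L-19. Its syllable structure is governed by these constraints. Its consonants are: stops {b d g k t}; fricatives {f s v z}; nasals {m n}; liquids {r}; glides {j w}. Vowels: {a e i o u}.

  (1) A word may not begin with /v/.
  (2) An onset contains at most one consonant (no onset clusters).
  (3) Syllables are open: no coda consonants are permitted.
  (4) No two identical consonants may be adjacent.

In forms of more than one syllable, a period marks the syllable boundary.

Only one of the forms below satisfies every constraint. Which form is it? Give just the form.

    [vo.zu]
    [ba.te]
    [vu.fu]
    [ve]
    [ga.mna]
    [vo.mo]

[ba.te]

[vo.zu] — violates constraint 1: word begins with /v/ → ill-formed
[ba.te] — σ1 onset /b/, coda /∅/ ok; σ2 onset /t/, coda /∅/ ok → well-formed
[vu.fu] — violates constraint 1: word begins with /v/ → ill-formed
[ve] — violates constraint 1: word begins with /v/ → ill-formed
[ga.mna] — violates constraint 2: syllable 2 onset /mn/ has 2 consonants (> 1) → ill-formed
[vo.mo] — violates constraint 1: word begins with /v/ → ill-formed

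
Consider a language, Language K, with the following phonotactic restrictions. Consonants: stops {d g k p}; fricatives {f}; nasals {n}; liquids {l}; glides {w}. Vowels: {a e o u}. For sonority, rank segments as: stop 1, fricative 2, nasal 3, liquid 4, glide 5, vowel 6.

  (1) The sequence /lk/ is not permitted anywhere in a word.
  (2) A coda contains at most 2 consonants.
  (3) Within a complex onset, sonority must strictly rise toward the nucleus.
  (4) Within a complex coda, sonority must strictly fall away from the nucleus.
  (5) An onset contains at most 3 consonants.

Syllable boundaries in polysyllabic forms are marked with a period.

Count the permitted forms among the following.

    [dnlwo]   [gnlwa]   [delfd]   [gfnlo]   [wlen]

[dnlwo] — violates constraint 5: syllable 1 onset /dnlw/ has 4 consonants (> 3) → not permitted
[gnlwa] — violates constraint 5: syllable 1 onset /gnlw/ has 4 consonants (> 3) → not permitted
[delfd] — violates constraint 2: syllable 1 coda /lfd/ has 3 consonants (> 2) → not permitted
[gfnlo] — violates constraint 5: syllable 1 onset /gfnl/ has 4 consonants (> 3) → not permitted
[wlen] — violates constraint 3: syllable 1 onset /wl/: /w/ (glide, 5) → /l/ (liquid, 4) does not rise → not permitted
No form is permitted → 0.

0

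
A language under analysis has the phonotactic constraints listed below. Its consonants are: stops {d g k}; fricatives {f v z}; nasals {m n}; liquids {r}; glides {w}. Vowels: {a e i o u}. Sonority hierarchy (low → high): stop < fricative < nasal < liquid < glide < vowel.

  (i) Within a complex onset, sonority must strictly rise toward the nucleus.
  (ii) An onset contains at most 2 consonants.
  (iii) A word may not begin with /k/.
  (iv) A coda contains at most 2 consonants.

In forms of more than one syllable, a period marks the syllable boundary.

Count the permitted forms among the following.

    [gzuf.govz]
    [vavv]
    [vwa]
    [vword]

4

[gzuf.govz] — σ1 onset /gz/ (1→2 rises), coda /f/ ok; σ2 onset /g/, coda /vz/ (2C) ok → permitted
[vavv] — σ1 onset /v/, coda /vv/ (2C) ok → permitted
[vwa] — σ1 onset /vw/ (2→5 rises), coda /∅/ ok → permitted
[vword] — σ1 onset /vw/ (2→5 rises), coda /rd/ (2C) ok → permitted
Permitted: [gzuf.govz], [vavv], [vwa], [vword] → 4.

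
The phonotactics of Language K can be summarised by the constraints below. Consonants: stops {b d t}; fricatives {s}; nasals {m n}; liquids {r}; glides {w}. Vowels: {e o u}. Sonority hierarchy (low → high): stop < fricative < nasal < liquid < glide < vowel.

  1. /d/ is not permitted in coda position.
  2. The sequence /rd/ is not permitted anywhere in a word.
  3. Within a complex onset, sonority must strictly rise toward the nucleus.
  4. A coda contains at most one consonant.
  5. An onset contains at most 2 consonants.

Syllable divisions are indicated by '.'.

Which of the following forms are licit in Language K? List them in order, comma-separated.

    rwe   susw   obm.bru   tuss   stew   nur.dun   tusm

rwe — σ1 onset /rw/ (4→5 rises), coda /∅/ ok → licit
susw — violates constraint 4: syllable 1 coda /sw/ has 2 consonants (> 1) → illicit
obm.bru — violates constraint 4: syllable 1 coda /bm/ has 2 consonants (> 1) → illicit
tuss — violates constraint 4: syllable 1 coda /ss/ has 2 consonants (> 1) → illicit
stew — violates constraint 3: syllable 1 onset /st/: /s/ (fricative, 2) → /t/ (stop, 1) does not rise → illicit
nur.dun — violates constraint 2: contains banned sequence /rd/ → illicit
tusm — violates constraint 4: syllable 1 coda /sm/ has 2 consonants (> 1) → illicit

rwe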